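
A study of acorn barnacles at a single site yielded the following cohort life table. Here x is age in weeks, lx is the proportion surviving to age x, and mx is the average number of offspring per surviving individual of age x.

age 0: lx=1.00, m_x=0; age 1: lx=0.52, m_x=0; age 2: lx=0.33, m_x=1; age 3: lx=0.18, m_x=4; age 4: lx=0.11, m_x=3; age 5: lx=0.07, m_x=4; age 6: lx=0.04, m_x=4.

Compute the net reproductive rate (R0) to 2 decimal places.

1.82

lx·mx by age: 0, 0, 0.33, 0.72, 0.33, 0.28, 0.16
R0 = Σ lx·mx = 1.82 → 1.82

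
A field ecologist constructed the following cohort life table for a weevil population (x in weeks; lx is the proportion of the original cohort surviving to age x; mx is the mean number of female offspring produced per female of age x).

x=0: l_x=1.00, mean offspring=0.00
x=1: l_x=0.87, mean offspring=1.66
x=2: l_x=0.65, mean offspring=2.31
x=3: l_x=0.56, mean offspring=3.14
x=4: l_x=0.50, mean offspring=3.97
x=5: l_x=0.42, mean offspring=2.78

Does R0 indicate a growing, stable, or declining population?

R0 = Σ lx·mx = 0 + 1.4442 + 1.5015 + 1.7584 + 1.985 + 1.1676 = 7.8567
R0 > 1, so the population is growing.

growing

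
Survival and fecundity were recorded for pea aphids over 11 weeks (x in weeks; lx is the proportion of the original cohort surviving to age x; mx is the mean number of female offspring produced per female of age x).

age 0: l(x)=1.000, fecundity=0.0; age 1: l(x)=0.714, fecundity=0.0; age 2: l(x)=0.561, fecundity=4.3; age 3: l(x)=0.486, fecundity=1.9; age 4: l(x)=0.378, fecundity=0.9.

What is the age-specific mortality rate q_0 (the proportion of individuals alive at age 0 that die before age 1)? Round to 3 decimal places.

q_0 = (l_0 − l_1) / l_0 = (1 − 0.714) / 1
     = 0.286 / 1 = 0.286 → 0.286

0.286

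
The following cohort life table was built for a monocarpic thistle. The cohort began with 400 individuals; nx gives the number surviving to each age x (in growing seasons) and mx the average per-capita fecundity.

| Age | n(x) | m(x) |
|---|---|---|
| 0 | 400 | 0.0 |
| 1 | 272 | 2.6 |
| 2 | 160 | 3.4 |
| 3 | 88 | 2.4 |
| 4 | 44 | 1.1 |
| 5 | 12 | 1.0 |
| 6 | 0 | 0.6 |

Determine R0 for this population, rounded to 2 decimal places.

3.81

lx = nx/n0 = nx/400: 1, 0.68, 0.4, 0.22, 0.11, 0.03, 0
lx·mx by age: 0, 1.768, 1.36, 0.528, 0.121, 0.03, 0
R0 = Σ lx·mx = 3.807 → 3.81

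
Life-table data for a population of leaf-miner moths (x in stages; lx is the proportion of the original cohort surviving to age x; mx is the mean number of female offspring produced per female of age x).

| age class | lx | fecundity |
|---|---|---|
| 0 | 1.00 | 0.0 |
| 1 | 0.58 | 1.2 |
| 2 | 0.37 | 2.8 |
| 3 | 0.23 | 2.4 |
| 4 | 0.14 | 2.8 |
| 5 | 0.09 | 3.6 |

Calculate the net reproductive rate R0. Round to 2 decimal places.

lx·mx by age: 0, 0.696, 1.036, 0.552, 0.392, 0.324
R0 = Σ lx·mx = 3 → 3.00

3.00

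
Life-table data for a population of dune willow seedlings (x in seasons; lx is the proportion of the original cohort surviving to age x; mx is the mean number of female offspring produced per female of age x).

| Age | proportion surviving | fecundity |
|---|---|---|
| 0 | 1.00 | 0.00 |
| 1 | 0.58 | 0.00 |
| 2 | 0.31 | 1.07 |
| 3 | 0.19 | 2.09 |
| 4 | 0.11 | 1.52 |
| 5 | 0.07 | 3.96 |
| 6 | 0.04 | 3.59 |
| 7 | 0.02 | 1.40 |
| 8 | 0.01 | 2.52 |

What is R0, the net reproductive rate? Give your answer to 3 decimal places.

1.370

lx·mx by age: 0, 0, 0.3317, 0.3971, 0.1672, 0.2772, 0.1436, 0.028, 0.0252
R0 = Σ lx·mx = 1.37 → 1.370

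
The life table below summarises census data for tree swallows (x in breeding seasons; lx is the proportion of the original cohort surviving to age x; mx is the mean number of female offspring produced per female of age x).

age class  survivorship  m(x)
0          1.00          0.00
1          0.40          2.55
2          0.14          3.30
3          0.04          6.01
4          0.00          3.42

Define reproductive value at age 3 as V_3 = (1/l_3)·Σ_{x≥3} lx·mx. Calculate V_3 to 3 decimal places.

6.010

lx·mx for x ≥ 3: 0.2404, 0 → sum = 0.2404
V_3 = 0.2404 / l_3 = 0.2404 / 0.04 = 6.01 → 6.010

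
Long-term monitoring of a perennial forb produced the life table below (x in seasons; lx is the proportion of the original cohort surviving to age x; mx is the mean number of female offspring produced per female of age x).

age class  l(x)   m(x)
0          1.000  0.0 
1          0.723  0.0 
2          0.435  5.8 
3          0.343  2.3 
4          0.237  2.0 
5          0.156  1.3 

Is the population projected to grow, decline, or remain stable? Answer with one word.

growing

R0 = Σ lx·mx = 0 + 0 + 2.523 + 0.7889 + 0.474 + 0.2028 = 3.9887
R0 > 1, so the population is growing.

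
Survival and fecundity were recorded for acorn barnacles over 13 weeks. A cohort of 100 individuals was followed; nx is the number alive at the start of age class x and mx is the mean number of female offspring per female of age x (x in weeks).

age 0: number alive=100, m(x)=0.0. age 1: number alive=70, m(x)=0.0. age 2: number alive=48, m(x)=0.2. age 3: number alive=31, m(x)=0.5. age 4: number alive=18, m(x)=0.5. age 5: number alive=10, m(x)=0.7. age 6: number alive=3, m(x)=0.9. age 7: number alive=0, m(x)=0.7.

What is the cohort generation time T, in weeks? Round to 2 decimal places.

lx = nx/n0 = nx/100: 1, 0.7, 0.48, 0.31, 0.18, 0.1, 0.03, 0
lx·mx: 0, 0, 0.096, 0.155, 0.09, 0.07, 0.027, 0 → R0 = 0.438
x·lx·mx: 0, 0, 0.192, 0.465, 0.36, 0.35, 0.162, 0 → Σ = 1.529
T = 1.529 / 0.438 = 3.490868… → 3.49

3.49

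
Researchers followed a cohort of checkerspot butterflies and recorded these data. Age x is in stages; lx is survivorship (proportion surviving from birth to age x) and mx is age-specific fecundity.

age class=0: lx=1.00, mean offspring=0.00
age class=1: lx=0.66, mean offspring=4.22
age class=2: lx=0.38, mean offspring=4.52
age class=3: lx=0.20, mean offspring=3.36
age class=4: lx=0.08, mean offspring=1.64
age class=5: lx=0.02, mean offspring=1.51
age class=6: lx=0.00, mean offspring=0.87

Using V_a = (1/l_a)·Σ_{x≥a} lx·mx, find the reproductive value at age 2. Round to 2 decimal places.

lx·mx for x ≥ 2: 1.7176, 0.672, 0.1312, 0.0302, 0 → sum = 2.551
V_2 = 2.551 / l_2 = 2.551 / 0.38 = 6.713158… → 6.71

6.71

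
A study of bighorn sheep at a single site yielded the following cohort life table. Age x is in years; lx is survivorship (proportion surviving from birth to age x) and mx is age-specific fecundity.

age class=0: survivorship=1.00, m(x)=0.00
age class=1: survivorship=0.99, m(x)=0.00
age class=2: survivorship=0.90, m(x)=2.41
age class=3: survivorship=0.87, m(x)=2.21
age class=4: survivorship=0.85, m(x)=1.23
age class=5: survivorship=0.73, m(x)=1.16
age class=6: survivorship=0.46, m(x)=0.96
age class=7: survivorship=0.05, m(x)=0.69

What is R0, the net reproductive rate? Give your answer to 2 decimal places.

6.46

lx·mx by age: 0, 0, 2.169, 1.9227, 1.0455, 0.8468, 0.4416, 0.0345
R0 = Σ lx·mx = 6.4601 → 6.46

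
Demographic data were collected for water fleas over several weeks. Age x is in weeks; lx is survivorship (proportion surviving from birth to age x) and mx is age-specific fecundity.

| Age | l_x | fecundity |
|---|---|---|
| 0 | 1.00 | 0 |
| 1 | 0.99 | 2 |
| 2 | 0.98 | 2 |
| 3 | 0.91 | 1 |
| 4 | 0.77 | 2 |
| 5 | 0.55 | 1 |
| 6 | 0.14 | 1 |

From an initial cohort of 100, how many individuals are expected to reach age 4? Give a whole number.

Expected survivors = N0 · l_4 = 100 × 0.77 = 77 → 77

77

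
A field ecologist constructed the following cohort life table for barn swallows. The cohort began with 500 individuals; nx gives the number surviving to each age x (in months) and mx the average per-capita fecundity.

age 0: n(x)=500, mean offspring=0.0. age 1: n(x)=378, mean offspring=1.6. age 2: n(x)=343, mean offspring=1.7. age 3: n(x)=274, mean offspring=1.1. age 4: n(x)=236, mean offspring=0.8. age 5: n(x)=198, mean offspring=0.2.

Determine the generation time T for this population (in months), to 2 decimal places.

lx = nx/n0 = nx/500: 1, 0.756, 0.686, 0.548, 0.472, 0.396
lx·mx: 0, 1.2096, 1.1662, 0.6028, 0.3776, 0.0792 → R0 = 3.4354
x·lx·mx: 0, 1.2096, 2.3324, 1.8084, 1.5104, 0.396 → Σ = 7.2568
T = 7.2568 / 3.4354 = 2.11236… → 2.11

2.11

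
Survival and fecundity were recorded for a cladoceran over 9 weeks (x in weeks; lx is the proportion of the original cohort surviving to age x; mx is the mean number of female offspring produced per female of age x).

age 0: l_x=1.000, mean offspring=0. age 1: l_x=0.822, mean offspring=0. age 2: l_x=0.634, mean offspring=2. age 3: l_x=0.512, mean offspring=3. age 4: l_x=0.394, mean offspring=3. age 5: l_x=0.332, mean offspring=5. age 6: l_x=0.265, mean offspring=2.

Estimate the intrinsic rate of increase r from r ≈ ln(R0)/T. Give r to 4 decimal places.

0.4815

R0 = Σ lx·mx = 0 + 0 + 1.268 + 1.536 + 1.182 + 1.66 + 0.53 = 6.176
Σ x·lx·mx = 23.352; T = 23.352/6.176 = 3.78109…
r ≈ ln(R0)/T = ln(6.176)/3.78109… = 0.48152… → 0.4815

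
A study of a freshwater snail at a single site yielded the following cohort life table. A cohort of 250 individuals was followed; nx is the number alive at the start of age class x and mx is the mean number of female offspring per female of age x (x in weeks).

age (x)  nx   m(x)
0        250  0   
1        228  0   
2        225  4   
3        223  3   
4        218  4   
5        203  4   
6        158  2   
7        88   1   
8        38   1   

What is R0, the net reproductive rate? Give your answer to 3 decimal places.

14.780

lx = nx/n0 = nx/250: 1, 0.912, 0.9, 0.892, 0.872, 0.812, 0.632, 0.352, 0.152
lx·mx by age: 0, 0, 3.6, 2.676, 3.488, 3.248, 1.264, 0.352, 0.152
R0 = Σ lx·mx = 14.78 → 14.780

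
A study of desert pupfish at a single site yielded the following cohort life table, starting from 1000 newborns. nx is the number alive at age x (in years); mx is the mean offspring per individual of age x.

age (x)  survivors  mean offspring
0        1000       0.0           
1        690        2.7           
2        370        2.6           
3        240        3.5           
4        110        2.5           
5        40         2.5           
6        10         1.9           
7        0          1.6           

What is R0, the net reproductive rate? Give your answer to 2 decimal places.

4.06

lx = nx/n0 = nx/1000: 1, 0.69, 0.37, 0.24, 0.11, 0.04, 0.01, 0
lx·mx by age: 0, 1.863, 0.962, 0.84, 0.275, 0.1, 0.019, 0
R0 = Σ lx·mx = 4.059 → 4.06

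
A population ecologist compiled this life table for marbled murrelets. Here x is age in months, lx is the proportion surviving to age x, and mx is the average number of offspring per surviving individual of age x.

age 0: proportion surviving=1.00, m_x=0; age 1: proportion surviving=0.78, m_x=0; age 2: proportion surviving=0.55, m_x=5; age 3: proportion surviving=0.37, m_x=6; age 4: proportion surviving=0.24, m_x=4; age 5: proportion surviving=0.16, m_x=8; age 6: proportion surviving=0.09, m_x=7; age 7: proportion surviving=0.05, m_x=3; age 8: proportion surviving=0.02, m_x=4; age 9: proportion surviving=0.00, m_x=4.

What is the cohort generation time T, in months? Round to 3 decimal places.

3.454

lx·mx: 0, 0, 2.75, 2.22, 0.96, 1.28, 0.63, 0.15, 0.08, 0 → R0 = 8.07
x·lx·mx: 0, 0, 5.5, 6.66, 3.84, 6.4, 3.78, 1.05, 0.64, 0 → Σ = 27.87
T = 27.87 / 8.07 = 3.453532… → 3.454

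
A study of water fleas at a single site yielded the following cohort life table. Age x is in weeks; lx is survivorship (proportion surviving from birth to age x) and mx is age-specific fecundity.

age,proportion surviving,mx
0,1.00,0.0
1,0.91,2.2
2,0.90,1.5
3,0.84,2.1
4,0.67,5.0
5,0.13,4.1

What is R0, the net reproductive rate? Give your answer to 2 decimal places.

lx·mx by age: 0, 2.002, 1.35, 1.764, 3.35, 0.533
R0 = Σ lx·mx = 8.999 → 9.00

9.00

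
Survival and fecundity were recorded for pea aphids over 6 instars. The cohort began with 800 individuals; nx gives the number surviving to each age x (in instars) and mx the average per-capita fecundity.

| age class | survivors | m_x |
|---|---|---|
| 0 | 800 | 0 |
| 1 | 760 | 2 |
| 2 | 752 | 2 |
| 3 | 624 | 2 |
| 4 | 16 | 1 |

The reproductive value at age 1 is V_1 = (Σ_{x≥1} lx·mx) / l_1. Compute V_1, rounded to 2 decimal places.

5.64

lx = nx/n0 = nx/800: 1, 0.95, 0.94, 0.78, 0.02
lx·mx for x ≥ 1: 1.9, 1.88, 1.56, 0.02 → sum = 5.36
V_1 = 5.36 / l_1 = 5.36 / 0.95 = 5.642105… → 5.64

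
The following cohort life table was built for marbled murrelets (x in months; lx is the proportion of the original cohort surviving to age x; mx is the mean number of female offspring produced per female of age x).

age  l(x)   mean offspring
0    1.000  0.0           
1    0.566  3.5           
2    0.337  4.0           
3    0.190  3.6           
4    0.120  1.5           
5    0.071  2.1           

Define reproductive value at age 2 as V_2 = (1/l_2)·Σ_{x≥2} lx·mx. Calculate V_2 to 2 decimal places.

lx·mx for x ≥ 2: 1.348, 0.684, 0.18, 0.1491 → sum = 2.3611
V_2 = 2.3611 / l_2 = 2.3611 / 0.337 = 7.006231… → 7.01

7.01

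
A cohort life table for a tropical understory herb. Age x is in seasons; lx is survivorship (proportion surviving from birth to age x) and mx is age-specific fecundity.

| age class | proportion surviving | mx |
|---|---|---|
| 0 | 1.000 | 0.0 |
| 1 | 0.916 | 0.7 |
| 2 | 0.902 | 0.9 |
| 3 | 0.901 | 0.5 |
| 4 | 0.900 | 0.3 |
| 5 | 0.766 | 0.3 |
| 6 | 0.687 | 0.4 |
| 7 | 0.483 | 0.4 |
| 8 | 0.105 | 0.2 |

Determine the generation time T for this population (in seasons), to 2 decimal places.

lx·mx: 0, 0.6412, 0.8118, 0.4505, 0.27, 0.2298, 0.2748, 0.1932, 0.021 → R0 = 2.8923
x·lx·mx: 0, 0.6412, 1.6236, 1.3515, 1.08, 1.149, 1.6488, 1.3524, 0.168 → Σ = 9.0145
T = 9.0145 / 2.8923 = 3.116724… → 3.12

3.12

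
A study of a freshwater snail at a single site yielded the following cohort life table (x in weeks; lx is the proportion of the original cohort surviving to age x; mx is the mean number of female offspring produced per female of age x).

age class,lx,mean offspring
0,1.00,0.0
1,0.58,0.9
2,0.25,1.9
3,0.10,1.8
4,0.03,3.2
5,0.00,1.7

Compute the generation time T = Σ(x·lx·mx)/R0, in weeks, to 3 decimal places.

lx·mx: 0, 0.522, 0.475, 0.18, 0.096, 0 → R0 = 1.273
x·lx·mx: 0, 0.522, 0.95, 0.54, 0.384, 0 → Σ = 2.396
T = 2.396 / 1.273 = 1.882168… → 1.882

1.882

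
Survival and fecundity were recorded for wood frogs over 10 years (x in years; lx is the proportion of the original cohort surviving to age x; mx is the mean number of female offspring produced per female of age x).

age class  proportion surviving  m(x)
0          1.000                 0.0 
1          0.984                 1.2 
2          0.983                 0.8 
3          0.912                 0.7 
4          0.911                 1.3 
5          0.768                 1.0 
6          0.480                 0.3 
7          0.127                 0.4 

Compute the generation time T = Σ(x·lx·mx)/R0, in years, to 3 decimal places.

lx·mx: 0, 1.1808, 0.7864, 0.6384, 1.1843, 0.768, 0.144, 0.0508 → R0 = 4.7527
x·lx·mx: 0, 1.1808, 1.5728, 1.9152, 4.7372, 3.84, 0.864, 0.3556 → Σ = 14.4656
T = 14.4656 / 4.7527 = 3.043659… → 3.044

3.044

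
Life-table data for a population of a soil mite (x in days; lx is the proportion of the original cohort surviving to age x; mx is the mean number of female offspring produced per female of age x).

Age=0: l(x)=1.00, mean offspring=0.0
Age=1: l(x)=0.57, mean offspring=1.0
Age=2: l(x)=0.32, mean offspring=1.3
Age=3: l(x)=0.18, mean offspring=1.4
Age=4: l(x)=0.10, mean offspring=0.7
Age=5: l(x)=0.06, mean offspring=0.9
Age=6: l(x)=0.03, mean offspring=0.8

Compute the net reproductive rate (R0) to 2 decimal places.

1.39

lx·mx by age: 0, 0.57, 0.416, 0.252, 0.07, 0.054, 0.024
R0 = Σ lx·mx = 1.386 → 1.39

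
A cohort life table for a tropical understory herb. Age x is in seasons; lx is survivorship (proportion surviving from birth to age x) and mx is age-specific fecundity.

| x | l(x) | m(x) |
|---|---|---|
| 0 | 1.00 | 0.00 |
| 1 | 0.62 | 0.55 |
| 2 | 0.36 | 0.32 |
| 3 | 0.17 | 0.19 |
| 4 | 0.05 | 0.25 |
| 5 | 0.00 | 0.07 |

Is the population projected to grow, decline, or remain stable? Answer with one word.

R0 = Σ lx·mx = 0 + 0.341 + 0.1152 + 0.0323 + 0.0125 + 0 = 0.501
R0 < 1, so the population is declining.

declining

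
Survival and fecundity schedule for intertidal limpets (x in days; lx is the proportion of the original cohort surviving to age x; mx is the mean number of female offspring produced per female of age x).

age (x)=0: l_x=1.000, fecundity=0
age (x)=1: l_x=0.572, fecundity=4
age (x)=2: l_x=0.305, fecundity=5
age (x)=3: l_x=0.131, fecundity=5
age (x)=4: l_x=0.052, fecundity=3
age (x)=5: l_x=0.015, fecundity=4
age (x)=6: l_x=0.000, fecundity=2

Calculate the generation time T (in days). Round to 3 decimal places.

lx·mx: 0, 2.288, 1.525, 0.655, 0.156, 0.06, 0 → R0 = 4.684
x·lx·mx: 0, 2.288, 3.05, 1.965, 0.624, 0.3, 0 → Σ = 8.227
T = 8.227 / 4.684 = 1.756405… → 1.756

1.756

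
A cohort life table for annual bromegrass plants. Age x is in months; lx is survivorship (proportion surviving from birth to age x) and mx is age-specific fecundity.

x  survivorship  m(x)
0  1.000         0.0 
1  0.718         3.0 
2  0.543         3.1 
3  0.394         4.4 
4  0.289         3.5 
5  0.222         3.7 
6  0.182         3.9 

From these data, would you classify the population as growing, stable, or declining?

growing

R0 = Σ lx·mx = 0 + 2.154 + 1.6833 + 1.7336 + 1.0115 + 0.8214 + 0.7098 = 8.1136
R0 > 1, so the population is growing.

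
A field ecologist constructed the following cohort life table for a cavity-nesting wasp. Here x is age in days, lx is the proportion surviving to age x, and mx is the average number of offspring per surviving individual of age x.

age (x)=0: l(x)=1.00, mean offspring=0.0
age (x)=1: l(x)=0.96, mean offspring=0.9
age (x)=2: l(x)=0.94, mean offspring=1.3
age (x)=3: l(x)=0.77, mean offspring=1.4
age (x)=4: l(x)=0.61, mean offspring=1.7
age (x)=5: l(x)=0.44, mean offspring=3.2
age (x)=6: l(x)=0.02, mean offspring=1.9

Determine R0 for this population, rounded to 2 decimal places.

lx·mx by age: 0, 0.864, 1.222, 1.078, 1.037, 1.408, 0.038
R0 = Σ lx·mx = 5.647 → 5.65

5.65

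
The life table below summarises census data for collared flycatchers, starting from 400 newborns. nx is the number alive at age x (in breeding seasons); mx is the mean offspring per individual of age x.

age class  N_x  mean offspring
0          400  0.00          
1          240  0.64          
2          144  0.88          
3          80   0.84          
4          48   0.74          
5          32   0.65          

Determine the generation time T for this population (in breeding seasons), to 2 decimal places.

2.12

lx = nx/n0 = nx/400: 1, 0.6, 0.36, 0.2, 0.12, 0.08
lx·mx: 0, 0.384, 0.3168, 0.168, 0.0888, 0.052 → R0 = 1.0096
x·lx·mx: 0, 0.384, 0.6336, 0.504, 0.3552, 0.26 → Σ = 2.1368
T = 2.1368 / 1.0096 = 2.116482… → 2.12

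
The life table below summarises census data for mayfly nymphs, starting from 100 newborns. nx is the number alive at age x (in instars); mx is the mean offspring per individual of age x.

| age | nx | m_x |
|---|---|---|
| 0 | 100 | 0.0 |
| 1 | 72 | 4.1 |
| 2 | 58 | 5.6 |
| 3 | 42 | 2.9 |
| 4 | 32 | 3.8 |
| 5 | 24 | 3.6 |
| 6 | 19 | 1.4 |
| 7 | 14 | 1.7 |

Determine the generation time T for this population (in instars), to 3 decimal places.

lx = nx/n0 = nx/100: 1, 0.72, 0.58, 0.42, 0.32, 0.24, 0.19, 0.14
lx·mx: 0, 2.952, 3.248, 1.218, 1.216, 0.864, 0.266, 0.238 → R0 = 10.002
x·lx·mx: 0, 2.952, 6.496, 3.654, 4.864, 4.32, 1.596, 1.666 → Σ = 25.548
T = 25.548 / 10.002 = 2.554289… → 2.554

2.554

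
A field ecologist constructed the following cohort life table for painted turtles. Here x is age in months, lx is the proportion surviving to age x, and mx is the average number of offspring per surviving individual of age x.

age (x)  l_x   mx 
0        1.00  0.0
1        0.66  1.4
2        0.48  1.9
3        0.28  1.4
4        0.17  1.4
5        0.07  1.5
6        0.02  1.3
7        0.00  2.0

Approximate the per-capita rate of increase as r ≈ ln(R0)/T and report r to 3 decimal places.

R0 = Σ lx·mx = 0 + 0.924 + 0.912 + 0.392 + 0.238 + 0.105 + 0.026 + 0 = 2.597
Σ x·lx·mx = 5.557; T = 5.557/2.597 = 2.13978…
r ≈ ln(R0)/T = ln(2.597)/2.13978… = 0.44601… → 0.446

0.446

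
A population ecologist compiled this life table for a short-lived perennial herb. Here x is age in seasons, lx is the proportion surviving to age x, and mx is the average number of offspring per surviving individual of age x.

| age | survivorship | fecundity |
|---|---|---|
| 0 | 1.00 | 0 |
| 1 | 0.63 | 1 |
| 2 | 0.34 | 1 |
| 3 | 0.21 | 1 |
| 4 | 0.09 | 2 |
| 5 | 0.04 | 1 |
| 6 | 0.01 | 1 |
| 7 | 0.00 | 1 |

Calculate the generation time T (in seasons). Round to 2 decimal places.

lx·mx: 0, 0.63, 0.34, 0.21, 0.18, 0.04, 0.01, 0 → R0 = 1.41
x·lx·mx: 0, 0.63, 0.68, 0.63, 0.72, 0.2, 0.06, 0 → Σ = 2.92
T = 2.92 / 1.41 = 2.070922… → 2.07

2.07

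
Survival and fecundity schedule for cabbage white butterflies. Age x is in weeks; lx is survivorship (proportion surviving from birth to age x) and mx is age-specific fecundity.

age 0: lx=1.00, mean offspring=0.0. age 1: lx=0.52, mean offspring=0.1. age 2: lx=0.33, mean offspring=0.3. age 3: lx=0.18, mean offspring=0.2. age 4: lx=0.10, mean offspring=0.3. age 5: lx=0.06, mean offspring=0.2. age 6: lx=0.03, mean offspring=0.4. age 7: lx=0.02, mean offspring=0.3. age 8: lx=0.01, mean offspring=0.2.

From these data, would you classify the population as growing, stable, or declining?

R0 = Σ lx·mx = 0 + 0.052 + 0.099 + 0.036 + 0.03 + 0.012 + 0.012 + 0.006 + 0.002 = 0.249
R0 < 1, so the population is declining.

declining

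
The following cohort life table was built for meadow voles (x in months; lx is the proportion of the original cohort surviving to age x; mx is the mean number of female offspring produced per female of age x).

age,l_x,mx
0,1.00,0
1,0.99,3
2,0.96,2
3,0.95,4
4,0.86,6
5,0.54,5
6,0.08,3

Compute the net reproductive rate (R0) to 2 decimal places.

lx·mx by age: 0, 2.97, 1.92, 3.8, 5.16, 2.7, 0.24
R0 = Σ lx·mx = 16.79 → 16.79

16.79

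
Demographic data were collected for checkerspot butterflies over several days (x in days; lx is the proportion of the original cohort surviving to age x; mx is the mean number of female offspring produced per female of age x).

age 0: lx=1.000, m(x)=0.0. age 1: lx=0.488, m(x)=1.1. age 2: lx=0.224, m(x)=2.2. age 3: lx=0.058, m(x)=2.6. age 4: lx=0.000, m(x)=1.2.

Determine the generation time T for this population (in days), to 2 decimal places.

lx·mx: 0, 0.5368, 0.4928, 0.1508, 0 → R0 = 1.1804
x·lx·mx: 0, 0.5368, 0.9856, 0.4524, 0 → Σ = 1.9748
T = 1.9748 / 1.1804 = 1.672992… → 1.67

1.67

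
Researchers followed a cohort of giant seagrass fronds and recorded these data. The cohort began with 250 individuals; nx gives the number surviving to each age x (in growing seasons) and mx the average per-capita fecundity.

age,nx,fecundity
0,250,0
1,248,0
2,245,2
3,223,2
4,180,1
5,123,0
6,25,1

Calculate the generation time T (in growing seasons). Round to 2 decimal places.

2.79

lx = nx/n0 = nx/250: 1, 0.992, 0.98, 0.892, 0.72, 0.492, 0.1
lx·mx: 0, 0, 1.96, 1.784, 0.72, 0, 0.1 → R0 = 4.564
x·lx·mx: 0, 0, 3.92, 5.352, 2.88, 0, 0.6 → Σ = 12.752
T = 12.752 / 4.564 = 2.79404… → 2.79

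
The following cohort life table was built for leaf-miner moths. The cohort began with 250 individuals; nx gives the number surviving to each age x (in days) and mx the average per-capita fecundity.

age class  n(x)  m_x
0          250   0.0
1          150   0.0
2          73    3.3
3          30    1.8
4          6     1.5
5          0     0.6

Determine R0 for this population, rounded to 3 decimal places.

1.216

lx = nx/n0 = nx/250: 1, 0.6, 0.292, 0.12, 0.024, 0
lx·mx by age: 0, 0, 0.9636, 0.216, 0.036, 0
R0 = Σ lx·mx = 1.2156 → 1.216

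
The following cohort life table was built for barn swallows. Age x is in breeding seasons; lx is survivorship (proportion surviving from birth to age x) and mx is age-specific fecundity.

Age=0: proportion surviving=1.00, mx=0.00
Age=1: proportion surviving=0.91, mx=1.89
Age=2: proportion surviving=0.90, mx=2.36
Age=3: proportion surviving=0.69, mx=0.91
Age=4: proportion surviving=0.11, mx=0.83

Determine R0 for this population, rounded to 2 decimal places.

4.56

lx·mx by age: 0, 1.7199, 2.124, 0.6279, 0.0913
R0 = Σ lx·mx = 4.5631 → 4.56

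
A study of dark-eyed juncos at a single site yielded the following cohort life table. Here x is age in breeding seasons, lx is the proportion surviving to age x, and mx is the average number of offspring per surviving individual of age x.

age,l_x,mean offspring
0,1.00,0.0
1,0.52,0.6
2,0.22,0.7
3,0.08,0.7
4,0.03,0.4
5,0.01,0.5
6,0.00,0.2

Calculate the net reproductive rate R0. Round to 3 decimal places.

0.539

lx·mx by age: 0, 0.312, 0.154, 0.056, 0.012, 0.005, 0
R0 = Σ lx·mx = 0.539 → 0.539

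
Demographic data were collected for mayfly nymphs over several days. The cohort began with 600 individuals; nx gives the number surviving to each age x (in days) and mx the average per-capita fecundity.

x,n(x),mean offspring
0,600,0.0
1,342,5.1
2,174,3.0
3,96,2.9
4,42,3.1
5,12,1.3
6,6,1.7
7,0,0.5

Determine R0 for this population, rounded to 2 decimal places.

4.50

lx = nx/n0 = nx/600: 1, 0.57, 0.29, 0.16, 0.07, 0.02, 0.01, 0
lx·mx by age: 0, 2.907, 0.87, 0.464, 0.217, 0.026, 0.017, 0
R0 = Σ lx·mx = 4.501 → 4.50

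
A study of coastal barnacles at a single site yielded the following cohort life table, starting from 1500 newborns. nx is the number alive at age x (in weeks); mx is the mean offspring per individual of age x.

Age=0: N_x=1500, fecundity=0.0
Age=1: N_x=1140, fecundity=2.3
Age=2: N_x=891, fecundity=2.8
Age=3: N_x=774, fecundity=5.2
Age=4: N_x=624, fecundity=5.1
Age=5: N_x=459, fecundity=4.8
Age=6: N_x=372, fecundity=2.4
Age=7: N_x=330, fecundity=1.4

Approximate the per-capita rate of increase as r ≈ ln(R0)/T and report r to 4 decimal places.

lx = nx/n0 = nx/1500: 1, 0.76, 0.594, 0.516, 0.416, 0.306, 0.248, 0.22
R0 = Σ lx·mx = 0 + 1.748 + 1.6632 + 2.6832 + 2.1216 + 1.4688 + 0.5952 + 0.308 = 10.588
Σ x·lx·mx = 34.6816; T = 34.6816/10.588 = 3.27556…
r ≈ ln(R0)/T = ln(10.588)/3.27556… = 0.720403… → 0.7204

0.7204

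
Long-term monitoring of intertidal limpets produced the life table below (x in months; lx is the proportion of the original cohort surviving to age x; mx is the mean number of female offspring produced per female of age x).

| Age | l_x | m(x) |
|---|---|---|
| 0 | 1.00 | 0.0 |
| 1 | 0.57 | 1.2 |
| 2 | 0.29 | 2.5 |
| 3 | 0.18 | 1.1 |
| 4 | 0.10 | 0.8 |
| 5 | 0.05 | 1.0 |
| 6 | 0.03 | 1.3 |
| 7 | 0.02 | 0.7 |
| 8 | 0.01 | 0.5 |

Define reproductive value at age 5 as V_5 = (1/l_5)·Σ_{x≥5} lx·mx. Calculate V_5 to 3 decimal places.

2.160

lx·mx for x ≥ 5: 0.05, 0.039, 0.014, 0.005 → sum = 0.108
V_5 = 0.108 / l_5 = 0.108 / 0.05 = 2.16 → 2.160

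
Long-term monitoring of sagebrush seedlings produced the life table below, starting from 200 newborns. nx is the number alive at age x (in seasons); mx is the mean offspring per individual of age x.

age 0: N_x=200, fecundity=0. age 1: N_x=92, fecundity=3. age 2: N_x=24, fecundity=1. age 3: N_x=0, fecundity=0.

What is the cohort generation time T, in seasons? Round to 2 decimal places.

1.08

lx = nx/n0 = nx/200: 1, 0.46, 0.12, 0
lx·mx: 0, 1.38, 0.12, 0 → R0 = 1.5
x·lx·mx: 0, 1.38, 0.24, 0 → Σ = 1.62
T = 1.62 / 1.5 = 1.08 → 1.08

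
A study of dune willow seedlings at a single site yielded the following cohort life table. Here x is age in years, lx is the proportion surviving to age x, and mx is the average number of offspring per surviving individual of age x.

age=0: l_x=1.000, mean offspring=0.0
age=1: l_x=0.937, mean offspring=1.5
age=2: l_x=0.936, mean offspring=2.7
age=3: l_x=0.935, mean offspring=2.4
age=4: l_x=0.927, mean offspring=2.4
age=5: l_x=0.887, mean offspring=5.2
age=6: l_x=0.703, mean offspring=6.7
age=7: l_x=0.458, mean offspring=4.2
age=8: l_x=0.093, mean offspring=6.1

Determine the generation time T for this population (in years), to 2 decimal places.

4.52

lx·mx: 0, 1.4055, 2.5272, 2.244, 2.2248, 4.6124, 4.7101, 1.9236, 0.5673 → R0 = 20.2149
x·lx·mx: 0, 1.4055, 5.0544, 6.732, 8.8992, 23.062, 28.2606, 13.4652, 4.5384 → Σ = 91.4173
T = 91.4173 / 20.2149 = 4.522273… → 4.52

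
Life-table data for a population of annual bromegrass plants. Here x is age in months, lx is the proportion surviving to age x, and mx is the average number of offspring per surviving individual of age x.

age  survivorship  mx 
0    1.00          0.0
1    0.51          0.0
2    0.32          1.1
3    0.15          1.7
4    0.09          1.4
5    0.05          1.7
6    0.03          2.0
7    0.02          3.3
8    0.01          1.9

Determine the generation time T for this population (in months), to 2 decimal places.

3.50

lx·mx: 0, 0, 0.352, 0.255, 0.126, 0.085, 0.06, 0.066, 0.019 → R0 = 0.963
x·lx·mx: 0, 0, 0.704, 0.765, 0.504, 0.425, 0.36, 0.462, 0.152 → Σ = 3.372
T = 3.372 / 0.963 = 3.501558… → 3.50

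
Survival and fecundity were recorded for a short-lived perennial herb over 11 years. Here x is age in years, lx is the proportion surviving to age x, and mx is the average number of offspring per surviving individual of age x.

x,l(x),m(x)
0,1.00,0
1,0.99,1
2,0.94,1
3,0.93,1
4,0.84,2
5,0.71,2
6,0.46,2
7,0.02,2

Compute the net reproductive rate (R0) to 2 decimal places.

lx·mx by age: 0, 0.99, 0.94, 0.93, 1.68, 1.42, 0.92, 0.04
R0 = Σ lx·mx = 6.92 → 6.92

6.92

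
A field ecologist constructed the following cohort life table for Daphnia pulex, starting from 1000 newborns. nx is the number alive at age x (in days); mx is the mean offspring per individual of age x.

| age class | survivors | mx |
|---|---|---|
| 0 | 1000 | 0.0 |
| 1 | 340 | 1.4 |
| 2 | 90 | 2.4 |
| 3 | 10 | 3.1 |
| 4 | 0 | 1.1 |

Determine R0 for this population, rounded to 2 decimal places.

lx = nx/n0 = nx/1000: 1, 0.34, 0.09, 0.01, 0
lx·mx by age: 0, 0.476, 0.216, 0.031, 0
R0 = Σ lx·mx = 0.723 → 0.72

0.72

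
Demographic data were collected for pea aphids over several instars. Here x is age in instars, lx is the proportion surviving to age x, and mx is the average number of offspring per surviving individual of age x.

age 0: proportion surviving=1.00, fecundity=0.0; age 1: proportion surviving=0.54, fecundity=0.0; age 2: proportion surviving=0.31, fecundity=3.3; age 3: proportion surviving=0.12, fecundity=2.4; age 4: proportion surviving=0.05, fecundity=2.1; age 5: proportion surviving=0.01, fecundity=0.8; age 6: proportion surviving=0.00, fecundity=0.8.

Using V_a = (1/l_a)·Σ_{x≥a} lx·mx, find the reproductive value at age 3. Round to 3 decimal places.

lx·mx for x ≥ 3: 0.288, 0.105, 0.008, 0 → sum = 0.401
V_3 = 0.401 / l_3 = 0.401 / 0.12 = 3.341667… → 3.342

3.342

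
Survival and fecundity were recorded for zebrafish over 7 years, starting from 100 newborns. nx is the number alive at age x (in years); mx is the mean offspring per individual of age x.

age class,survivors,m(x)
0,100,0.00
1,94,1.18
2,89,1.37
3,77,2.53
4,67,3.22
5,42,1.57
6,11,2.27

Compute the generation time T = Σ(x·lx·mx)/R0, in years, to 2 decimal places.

lx = nx/n0 = nx/100: 1, 0.94, 0.89, 0.77, 0.67, 0.42, 0.11
lx·mx: 0, 1.1092, 1.2193, 1.9481, 2.1574, 0.6594, 0.2497 → R0 = 7.3431
x·lx·mx: 0, 1.1092, 2.4386, 5.8443, 8.6296, 3.297, 1.4982 → Σ = 22.8169
T = 22.8169 / 7.3431 = 3.107257… → 3.11

3.11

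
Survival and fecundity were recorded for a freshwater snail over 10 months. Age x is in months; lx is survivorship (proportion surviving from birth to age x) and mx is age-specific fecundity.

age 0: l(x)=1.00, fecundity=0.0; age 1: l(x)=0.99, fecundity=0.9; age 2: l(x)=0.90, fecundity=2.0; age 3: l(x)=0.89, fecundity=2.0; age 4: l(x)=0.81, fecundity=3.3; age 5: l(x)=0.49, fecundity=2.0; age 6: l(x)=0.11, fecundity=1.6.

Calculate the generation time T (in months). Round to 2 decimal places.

3.19

lx·mx: 0, 0.891, 1.8, 1.78, 2.673, 0.98, 0.176 → R0 = 8.3
x·lx·mx: 0, 0.891, 3.6, 5.34, 10.692, 4.9, 1.056 → Σ = 26.479
T = 26.479 / 8.3 = 3.190241… → 3.19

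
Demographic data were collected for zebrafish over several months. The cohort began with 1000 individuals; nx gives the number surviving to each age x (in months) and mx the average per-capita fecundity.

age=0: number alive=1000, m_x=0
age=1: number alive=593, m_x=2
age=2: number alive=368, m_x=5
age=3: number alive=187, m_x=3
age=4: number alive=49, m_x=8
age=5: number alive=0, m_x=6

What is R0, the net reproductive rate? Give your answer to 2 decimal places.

lx = nx/n0 = nx/1000: 1, 0.593, 0.368, 0.187, 0.049, 0
lx·mx by age: 0, 1.186, 1.84, 0.561, 0.392, 0
R0 = Σ lx·mx = 3.979 → 3.98

3.98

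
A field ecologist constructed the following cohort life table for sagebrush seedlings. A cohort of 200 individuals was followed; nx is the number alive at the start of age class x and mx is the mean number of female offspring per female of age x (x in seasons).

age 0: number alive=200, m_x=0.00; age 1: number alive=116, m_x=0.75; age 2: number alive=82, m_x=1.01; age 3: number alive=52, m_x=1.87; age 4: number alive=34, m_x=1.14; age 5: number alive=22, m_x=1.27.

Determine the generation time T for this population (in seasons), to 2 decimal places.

lx = nx/n0 = nx/200: 1, 0.58, 0.41, 0.26, 0.17, 0.11
lx·mx: 0, 0.435, 0.4141, 0.4862, 0.1938, 0.1397 → R0 = 1.6688
x·lx·mx: 0, 0.435, 0.8282, 1.4586, 0.7752, 0.6985 → Σ = 4.1955
T = 4.1955 / 1.6688 = 2.514082… → 2.51

2.51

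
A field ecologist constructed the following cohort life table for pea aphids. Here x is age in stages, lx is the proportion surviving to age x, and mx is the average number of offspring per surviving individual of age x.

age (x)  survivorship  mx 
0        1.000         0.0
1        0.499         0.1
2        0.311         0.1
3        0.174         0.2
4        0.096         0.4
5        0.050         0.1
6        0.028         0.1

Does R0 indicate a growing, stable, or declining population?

R0 = Σ lx·mx = 0 + 0.0499 + 0.0311 + 0.0348 + 0.0384 + 0.005 + 0.0028 = 0.162
R0 < 1, so the population is declining.

declining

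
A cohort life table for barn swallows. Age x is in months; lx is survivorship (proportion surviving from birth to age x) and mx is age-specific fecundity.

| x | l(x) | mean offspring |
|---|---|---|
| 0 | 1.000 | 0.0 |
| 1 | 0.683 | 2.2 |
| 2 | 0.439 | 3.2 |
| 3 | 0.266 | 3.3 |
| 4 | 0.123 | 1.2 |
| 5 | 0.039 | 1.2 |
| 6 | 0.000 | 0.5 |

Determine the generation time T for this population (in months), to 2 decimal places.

lx·mx: 0, 1.5026, 1.4048, 0.8778, 0.1476, 0.0468, 0 → R0 = 3.9796
x·lx·mx: 0, 1.5026, 2.8096, 2.6334, 0.5904, 0.234, 0 → Σ = 7.77
T = 7.77 / 3.9796 = 1.952458… → 1.95

1.95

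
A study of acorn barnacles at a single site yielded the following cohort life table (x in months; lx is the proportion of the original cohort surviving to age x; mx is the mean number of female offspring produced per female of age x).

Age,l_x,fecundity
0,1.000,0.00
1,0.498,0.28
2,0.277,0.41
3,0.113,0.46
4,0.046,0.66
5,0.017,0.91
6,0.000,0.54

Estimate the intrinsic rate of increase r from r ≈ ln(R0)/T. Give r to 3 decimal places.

R0 = Σ lx·mx = 0 + 0.13944 + 0.11357 + 0.05198 + 0.03036 + 0.01547 + 0 = 0.35082
Σ x·lx·mx = 0.72131; T = 0.72131/0.35082 = 2.05607…
r ≈ ln(R0)/T = ln(0.35082)/2.05607… = -0.50946… → -0.509

-0.509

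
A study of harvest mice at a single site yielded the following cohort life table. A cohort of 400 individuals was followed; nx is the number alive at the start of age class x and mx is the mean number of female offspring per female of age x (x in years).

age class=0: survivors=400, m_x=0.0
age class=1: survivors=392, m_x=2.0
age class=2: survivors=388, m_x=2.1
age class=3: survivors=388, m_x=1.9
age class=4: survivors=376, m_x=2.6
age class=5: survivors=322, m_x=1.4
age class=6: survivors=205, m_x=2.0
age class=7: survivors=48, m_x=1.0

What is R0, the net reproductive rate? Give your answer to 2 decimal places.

10.56

lx = nx/n0 = nx/400: 1, 0.98, 0.97, 0.97, 0.94, 0.805, 0.5125, 0.12
lx·mx by age: 0, 1.96, 2.037, 1.843, 2.444, 1.127, 1.025, 0.12
R0 = Σ lx·mx = 10.556 → 10.56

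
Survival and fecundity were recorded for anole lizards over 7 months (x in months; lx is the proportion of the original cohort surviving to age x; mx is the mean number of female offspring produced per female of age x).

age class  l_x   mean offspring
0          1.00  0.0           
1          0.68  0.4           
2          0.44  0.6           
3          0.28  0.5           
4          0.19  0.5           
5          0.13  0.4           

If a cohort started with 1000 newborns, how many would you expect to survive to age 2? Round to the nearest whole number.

Expected survivors = N0 · l_2 = 1000 × 0.44 = 440 → 440

440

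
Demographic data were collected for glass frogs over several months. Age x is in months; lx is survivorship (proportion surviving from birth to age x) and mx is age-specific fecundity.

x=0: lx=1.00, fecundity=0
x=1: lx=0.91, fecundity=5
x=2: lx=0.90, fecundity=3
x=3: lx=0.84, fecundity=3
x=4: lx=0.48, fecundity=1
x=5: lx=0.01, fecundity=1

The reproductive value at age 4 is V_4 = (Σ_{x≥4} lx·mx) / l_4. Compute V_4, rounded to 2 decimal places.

1.02

lx·mx for x ≥ 4: 0.48, 0.01 → sum = 0.49
V_4 = 0.49 / l_4 = 0.49 / 0.48 = 1.020833… → 1.02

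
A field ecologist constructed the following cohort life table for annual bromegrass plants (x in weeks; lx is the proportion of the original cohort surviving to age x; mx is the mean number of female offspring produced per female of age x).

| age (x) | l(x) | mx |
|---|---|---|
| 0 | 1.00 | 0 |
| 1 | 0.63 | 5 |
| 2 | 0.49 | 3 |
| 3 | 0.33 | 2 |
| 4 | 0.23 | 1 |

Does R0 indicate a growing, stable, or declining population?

R0 = Σ lx·mx = 0 + 3.15 + 1.47 + 0.66 + 0.23 = 5.51
R0 > 1, so the population is growing.

growing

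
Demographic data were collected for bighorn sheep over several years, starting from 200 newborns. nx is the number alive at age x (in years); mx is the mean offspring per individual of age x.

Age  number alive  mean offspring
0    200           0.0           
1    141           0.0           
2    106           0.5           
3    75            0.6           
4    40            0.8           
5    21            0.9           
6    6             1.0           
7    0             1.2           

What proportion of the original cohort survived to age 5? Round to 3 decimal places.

l_5 = n_5/n_0 = 21/200 = 0.105 → 0.105

0.105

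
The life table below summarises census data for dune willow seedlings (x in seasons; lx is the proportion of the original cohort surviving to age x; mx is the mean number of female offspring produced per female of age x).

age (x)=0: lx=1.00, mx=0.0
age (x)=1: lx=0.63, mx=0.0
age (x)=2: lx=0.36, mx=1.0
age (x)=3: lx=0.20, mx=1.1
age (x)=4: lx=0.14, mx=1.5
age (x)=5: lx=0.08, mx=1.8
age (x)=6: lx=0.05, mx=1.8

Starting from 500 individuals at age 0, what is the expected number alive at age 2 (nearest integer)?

180

Expected survivors = N0 · l_2 = 500 × 0.36 = 180 → 180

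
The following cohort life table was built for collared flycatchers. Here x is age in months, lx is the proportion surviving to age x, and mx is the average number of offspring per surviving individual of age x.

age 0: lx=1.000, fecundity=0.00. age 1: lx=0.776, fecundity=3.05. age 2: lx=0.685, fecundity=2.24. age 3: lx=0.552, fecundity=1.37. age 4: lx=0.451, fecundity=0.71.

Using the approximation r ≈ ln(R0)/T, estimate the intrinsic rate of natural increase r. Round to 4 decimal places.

R0 = Σ lx·mx = 0 + 2.3668 + 1.5344 + 0.75624 + 0.32021 = 4.97765
Σ x·lx·mx = 8.98516; T = 8.98516/4.97765 = 1.8051…
r ≈ ln(R0)/T = ln(4.97765)/1.8051… = 0.889124… → 0.8891

0.8891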